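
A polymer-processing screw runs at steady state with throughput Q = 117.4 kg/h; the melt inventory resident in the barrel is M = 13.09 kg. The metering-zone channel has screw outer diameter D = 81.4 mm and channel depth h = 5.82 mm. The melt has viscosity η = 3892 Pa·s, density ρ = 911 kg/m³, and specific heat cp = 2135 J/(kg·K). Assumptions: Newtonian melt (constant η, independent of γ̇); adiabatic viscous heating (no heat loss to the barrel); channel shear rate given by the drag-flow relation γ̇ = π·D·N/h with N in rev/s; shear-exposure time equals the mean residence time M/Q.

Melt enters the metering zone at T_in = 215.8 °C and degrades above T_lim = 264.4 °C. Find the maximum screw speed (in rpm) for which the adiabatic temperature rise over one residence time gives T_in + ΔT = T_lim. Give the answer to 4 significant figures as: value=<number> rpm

Convert throughput: Q = 117.4 kg/h = 117.4/3600 = 0.0326111 kg/s
t_res = M / Q_s = 13.09 / 0.0326111 = 401.397 s
Convert to metres: D = 0.0814 m, h = 0.00582 m
Allowable rise: ΔT_a = T_lim − T_in = 264.4 − 215.8 = 48.6 K
Invert ΔT = ηγ̇²t_res/(ρcp) for γ̇: γ̇_max² = ΔT_a ρ cp / (η t_res) = 48.6·911·2135 / (3892·401.397) = 60.507 s⁻²
γ̇_max = sqrt(60.507) = 7.77862 s⁻¹
Solve γ̇ = πDN/h for N: N_max = γ̇_max·h/(π·D) = 7.77862 × 0.00582 / (π × 0.0814) = 0.177032 rev/s = 10.6219 rpm

value=10.62 rpm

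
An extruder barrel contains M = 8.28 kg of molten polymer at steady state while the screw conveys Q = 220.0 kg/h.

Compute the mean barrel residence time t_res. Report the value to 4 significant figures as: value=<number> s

Q_s = Q / 3600 = 220.0 / 3600 = 0.0611111 kg/s
t_res = M / Q_s = 8.28 / 0.0611111 = 135.491 s

value=135.5 s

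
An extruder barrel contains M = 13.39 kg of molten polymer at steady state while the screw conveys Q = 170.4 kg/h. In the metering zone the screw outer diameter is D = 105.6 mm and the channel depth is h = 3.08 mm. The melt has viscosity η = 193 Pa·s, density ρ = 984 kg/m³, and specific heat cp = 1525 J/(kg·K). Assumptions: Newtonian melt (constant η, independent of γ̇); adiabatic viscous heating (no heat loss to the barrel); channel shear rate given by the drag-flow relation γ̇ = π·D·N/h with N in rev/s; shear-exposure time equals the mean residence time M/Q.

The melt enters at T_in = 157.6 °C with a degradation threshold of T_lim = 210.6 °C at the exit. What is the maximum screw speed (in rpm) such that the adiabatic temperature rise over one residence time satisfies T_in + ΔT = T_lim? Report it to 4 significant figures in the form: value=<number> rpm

value=21.26 rpm

Convert throughput: Q = 170.4 kg/h = 170.4/3600 = 0.0473333 kg/s
t_res = M / Q_s = 13.39 ÷ 0.0473333 = 282.887 s
Geometry in SI: D = 105.6 mm → 0.1056 m, h = 3.08 mm → 0.00308 m
ΔT_a = T_lim − T_in = 210.6 °C − 157.6 °C = 53 K
Invert ΔT = ηγ̇²t_res/(ρcp) for γ̇: γ̇_max² = ΔT_a ρ cp / (η t_res) = 53·984·1525 / (193·282.887) = 1456.7 s⁻²
γ̇_max = √1456.7 = 38.1667 s⁻¹
N_max = γ̇_max·h / (π·D) = 38.1667 · 0.00308 / (π · 0.1056) = 0.354341 rev/s = 21.2605 rpm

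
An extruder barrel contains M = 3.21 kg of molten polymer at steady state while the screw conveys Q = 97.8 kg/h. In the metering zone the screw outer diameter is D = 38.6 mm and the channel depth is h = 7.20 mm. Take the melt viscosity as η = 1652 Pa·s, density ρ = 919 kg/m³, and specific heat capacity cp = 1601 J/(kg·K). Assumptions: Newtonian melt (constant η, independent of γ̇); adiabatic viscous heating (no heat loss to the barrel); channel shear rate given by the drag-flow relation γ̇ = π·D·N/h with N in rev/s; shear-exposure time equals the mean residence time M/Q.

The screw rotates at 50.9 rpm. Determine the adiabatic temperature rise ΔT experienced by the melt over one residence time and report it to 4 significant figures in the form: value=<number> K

value=27.08 K

Convert throughput: Q = 97.8 kg/h = 97.8/3600 = 0.0271667 kg/s
Mean residence time: t_res = M/Q_s = 3.21 kg / 0.0271667 kg/s = 118.16 s
Convert to SI: D = 0.0386 m, h = 0.0072 m, N = 50.9/60 = 0.848333 rev/s
γ̇ = π D N / h = (π)(0.0386)(0.848333) / 0.0072 = 14.288 s⁻¹
ΔT = η·γ̇²·t_res/(ρ·cp) = [1652 × 14.288² × 118.16] / [919 × 1601] = 27.0841 K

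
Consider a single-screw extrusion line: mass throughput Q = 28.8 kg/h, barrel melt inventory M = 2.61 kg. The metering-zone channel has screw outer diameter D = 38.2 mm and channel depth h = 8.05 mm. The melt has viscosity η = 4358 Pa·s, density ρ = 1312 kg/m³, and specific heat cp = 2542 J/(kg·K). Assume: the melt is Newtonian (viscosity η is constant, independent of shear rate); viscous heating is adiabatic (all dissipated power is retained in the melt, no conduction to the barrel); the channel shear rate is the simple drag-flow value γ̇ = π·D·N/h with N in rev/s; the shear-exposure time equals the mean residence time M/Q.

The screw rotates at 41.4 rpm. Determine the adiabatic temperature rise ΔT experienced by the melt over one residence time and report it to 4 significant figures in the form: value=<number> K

value=45.11 K

Convert throughput: Q = 28.8 kg/h = 28.8/3600 = 0.008 kg/s
t_res = M / Q_s = 2.61 ÷ 0.008 = 326.25 s
Geometry in metres: D = 38.2 mm → 0.0382 m, h = 8.05 mm → 0.00805 m; screw speed N = 41.4 rpm = 0.69 rev/s
Shear rate: γ̇ = πDN/h = π·0.0382·0.69/0.00805 = 10.2865 s⁻¹
Adiabatic rise: ΔT = η γ̇² t_res / (ρ cp) = 4358·(10.2865)²·326.25 / (1312·2542) = 45.1088 K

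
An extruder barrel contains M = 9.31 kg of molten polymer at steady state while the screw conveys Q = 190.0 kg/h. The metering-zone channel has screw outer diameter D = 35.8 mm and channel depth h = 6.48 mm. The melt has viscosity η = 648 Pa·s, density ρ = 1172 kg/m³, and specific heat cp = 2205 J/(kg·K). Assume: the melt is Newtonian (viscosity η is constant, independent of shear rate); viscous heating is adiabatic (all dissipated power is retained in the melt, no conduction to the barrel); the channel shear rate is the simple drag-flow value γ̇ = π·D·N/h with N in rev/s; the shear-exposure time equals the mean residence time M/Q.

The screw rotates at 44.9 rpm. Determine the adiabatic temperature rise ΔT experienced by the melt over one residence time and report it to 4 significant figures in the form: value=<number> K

value=7.462 K

Convert throughput: Q = 190.0 kg/h = 190.0/3600 = 0.0527778 kg/s
t_res = M / Q_s = 9.31 ÷ 0.0527778 = 176.4 s
Geometry in metres: D = 35.8 mm → 0.0358 m, h = 6.48 mm → 0.00648 m; screw speed N = 44.9 rpm = 0.748333 rev/s
γ̇ = π D N / h = (π)(0.0358)(0.748333) / 0.00648 = 12.9883 s⁻¹
ΔT = η·γ̇²·t_res / (ρ·cp) = 648 · (12.9883)² · 176.4 / (1172 · 2205) = 7.4618 K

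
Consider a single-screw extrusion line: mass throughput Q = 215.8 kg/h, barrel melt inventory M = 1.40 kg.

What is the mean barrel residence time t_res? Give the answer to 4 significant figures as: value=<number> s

Throughput in SI: Q_s = 215.8 kg/h ÷ 3600 s/h = 0.0599444 kg/s
Mean residence time: t_res = M/Q_s = 1.40 kg / 0.0599444 kg/s = 23.355 s

value=23.35 s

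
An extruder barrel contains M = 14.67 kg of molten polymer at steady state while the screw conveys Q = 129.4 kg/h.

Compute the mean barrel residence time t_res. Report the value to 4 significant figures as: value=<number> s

value=408.1 s

Convert throughput: Q = 129.4 kg/h = 129.4/3600 = 0.0359444 kg/s
Mean residence time: t_res = M/Q_s = 14.67 kg / 0.0359444 kg/s = 408.13 s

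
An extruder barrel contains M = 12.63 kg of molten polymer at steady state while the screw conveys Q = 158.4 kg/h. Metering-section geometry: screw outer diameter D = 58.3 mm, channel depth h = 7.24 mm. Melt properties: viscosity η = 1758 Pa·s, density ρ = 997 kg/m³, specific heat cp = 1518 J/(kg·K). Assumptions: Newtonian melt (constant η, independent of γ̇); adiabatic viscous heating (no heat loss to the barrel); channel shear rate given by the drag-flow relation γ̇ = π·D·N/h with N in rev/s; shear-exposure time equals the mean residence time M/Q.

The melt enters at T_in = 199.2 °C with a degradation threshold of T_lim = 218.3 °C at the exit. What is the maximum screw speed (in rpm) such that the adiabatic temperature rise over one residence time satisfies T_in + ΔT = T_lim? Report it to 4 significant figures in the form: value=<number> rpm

value=17.95 rpm

Throughput in SI: Q_s = 158.4 kg/h ÷ 3600 s/h = 0.044 kg/s
Mean residence time: t_res = M/Q_s = 12.63 kg / 0.044 kg/s = 287.045 s
D = 58.3 mm = 0.0583 m;  h = 7.24 mm = 0.00724 m
ΔT_a = T_lim − T_in = 218.3 − 199.2 = 19.1 K
γ̇_max² = ΔT_a·ρ·cp / (η·t_res) = [19.1 × 997 × 1518] / [1758 × 287.045] = 57.2837 s⁻²
γ̇_max = sqrt(57.2837) = 7.5686 s⁻¹
N_max = γ̇_max·h / (π·D) = 7.5686 · 0.00724 / (π · 0.0583) = 0.299182 rev/s = 17.9509 rpm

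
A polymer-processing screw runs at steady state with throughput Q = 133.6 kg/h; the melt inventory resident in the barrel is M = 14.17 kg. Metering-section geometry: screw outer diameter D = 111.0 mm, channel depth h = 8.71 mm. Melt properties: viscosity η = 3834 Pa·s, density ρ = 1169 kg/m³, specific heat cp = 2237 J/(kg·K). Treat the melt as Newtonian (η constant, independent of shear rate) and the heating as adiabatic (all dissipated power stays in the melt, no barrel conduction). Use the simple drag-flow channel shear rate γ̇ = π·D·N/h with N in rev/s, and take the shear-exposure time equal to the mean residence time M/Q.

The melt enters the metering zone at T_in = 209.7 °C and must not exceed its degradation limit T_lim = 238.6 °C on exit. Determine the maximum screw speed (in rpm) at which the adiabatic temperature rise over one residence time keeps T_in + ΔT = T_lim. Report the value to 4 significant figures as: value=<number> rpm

value=10.77 rpm

Q_s = Q / 3600 = 133.6 / 3600 = 0.0371111 kg/s
t_res = M / Q_s = 14.17 ÷ 0.0371111 = 381.826 s
Convert to metres: D = 0.111 m, h = 0.00871 m
ΔT_a = T_lim − T_in = 238.6 °C − 209.7 °C = 28.9 K
γ̇_max² = ΔT_a·ρ·cp / (η·t_res) = [28.9 × 1169 × 2237] / [3834 × 381.826] = 51.625 s⁻²
γ̇_max = √51.625 = 7.18506 s⁻¹
Solve γ̇ = πDN/h for N: N_max = γ̇_max·h/(π·D) = 7.18506 × 0.00871 / (π × 0.111) = 0.179463 rev/s = 10.7678 rpm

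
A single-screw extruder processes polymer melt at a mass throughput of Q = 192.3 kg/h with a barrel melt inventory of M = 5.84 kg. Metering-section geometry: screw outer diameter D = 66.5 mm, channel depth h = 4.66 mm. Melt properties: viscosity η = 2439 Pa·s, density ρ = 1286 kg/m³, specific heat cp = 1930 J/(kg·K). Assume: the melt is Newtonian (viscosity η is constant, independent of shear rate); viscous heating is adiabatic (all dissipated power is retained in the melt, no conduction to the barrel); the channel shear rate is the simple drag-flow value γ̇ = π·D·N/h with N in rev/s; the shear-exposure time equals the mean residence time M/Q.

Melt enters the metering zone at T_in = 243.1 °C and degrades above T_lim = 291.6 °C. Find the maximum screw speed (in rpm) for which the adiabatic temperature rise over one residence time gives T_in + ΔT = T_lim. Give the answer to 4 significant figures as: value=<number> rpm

value=28.44 rpm

Convert throughput: Q = 192.3 kg/h = 192.3/3600 = 0.0534167 kg/s
Mean residence time: t_res = M/Q_s = 5.84 kg / 0.0534167 kg/s = 109.329 s
D = 66.5 mm = 0.0665 m;  h = 4.66 mm = 0.00466 m
ΔT_a = T_lim − T_in = 291.6 − 243.1 = 48.5 K
Invert ΔT = ηγ̇²t_res/(ρcp) for γ̇: γ̇_max² = ΔT_a ρ cp / (η t_res) = 48.5·1286·1930 / (2439·109.329) = 451.432 s⁻²
Take the square root: γ̇_max = √(451.432) = 21.2469 s⁻¹
N_max = γ̇_max h / (πD) = 21.2469·0.00466/(π·0.0665) = 0.473926 rev/s → ×60 = 28.4356 rpm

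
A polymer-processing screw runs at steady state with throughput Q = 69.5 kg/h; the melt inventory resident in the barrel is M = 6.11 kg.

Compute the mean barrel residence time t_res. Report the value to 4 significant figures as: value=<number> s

Convert throughput: Q = 69.5 kg/h = 69.5/3600 = 0.0193056 kg/s
Mean residence time: t_res = M/Q_s = 6.11 kg / 0.0193056 kg/s = 316.489 s

value=316.5 s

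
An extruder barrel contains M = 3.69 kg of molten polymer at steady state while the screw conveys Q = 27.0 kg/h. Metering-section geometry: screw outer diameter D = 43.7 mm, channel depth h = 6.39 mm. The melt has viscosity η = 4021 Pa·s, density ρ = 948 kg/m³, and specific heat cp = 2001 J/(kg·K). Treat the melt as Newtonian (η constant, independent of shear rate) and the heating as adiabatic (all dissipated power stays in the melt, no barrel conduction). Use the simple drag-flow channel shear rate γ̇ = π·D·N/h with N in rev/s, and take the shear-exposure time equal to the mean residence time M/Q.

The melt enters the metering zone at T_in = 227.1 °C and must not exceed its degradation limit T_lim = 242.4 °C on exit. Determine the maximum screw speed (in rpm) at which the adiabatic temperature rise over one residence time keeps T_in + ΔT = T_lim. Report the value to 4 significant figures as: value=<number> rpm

value=10.70 rpm

Q_s = Q / 3600 = 27.0 / 3600 = 0.0075 kg/s
Mean residence time: t_res = M/Q_s = 3.69 kg / 0.0075 kg/s = 492 s
D = 43.7 mm = 0.0437 m;  h = 6.39 mm = 0.00639 m
ΔT_a = T_lim − T_in = 242.4 − 227.1 = 15.3 K
γ̇_max² = ΔT_a·ρ·cp/(η·t_res) = 15.3·948·2001/(4021·492) = 14.6706 s⁻²
γ̇_max = sqrt(14.6706) = 3.83022 s⁻¹
N_max = γ̇_max h / (πD) = 3.83022·0.00639/(π·0.0437) = 0.178276 rev/s → ×60 = 10.6966 rpm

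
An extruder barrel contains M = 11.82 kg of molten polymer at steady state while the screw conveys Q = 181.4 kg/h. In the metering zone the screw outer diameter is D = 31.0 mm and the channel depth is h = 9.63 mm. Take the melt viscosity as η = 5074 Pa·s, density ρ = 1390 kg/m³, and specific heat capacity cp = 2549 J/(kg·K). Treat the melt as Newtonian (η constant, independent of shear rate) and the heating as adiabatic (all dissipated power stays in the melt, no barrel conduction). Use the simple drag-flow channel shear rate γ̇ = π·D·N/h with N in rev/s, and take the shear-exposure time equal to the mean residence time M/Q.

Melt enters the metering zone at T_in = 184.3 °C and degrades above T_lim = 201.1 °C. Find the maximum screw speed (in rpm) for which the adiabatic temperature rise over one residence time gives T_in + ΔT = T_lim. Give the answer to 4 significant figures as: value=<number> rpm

Q_s = Q / 3600 = 181.4 / 3600 = 0.0503889 kg/s
Mean residence time: t_res = M/Q_s = 11.82 kg / 0.0503889 kg/s = 234.576 s
Convert to metres: D = 0.031 m, h = 0.00963 m
ΔT_a = T_lim − T_in = 201.1 °C − 184.3 °C = 16.8 K
Invert ΔT = ηγ̇²t_res/(ρcp) for γ̇: γ̇_max² = ΔT_a ρ cp / (η t_res) = 16.8·1390·2549 / (5074·234.576) = 50.0104 s⁻²
γ̇_max = √50.0104 = 7.07181 s⁻¹
Solve γ̇ = πDN/h for N: N_max = γ̇_max·h/(π·D) = 7.07181 × 0.00963 / (π × 0.031) = 0.69927 rev/s = 41.9562 rpm

value=41.96 rpm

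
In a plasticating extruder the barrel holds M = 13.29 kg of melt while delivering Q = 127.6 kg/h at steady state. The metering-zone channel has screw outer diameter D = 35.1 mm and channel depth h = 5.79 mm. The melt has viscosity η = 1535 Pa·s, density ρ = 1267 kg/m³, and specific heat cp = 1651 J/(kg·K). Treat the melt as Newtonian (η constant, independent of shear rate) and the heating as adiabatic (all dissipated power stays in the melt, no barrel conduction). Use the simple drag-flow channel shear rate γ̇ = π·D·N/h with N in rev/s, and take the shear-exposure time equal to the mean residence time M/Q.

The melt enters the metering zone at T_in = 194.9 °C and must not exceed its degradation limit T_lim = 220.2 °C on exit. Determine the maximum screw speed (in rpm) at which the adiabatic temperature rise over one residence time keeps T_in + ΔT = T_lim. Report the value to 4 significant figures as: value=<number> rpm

value=30.21 rpm

Convert throughput: Q = 127.6 kg/h = 127.6/3600 = 0.0354444 kg/s
Mean residence time: t_res = M/Q_s = 13.29 kg / 0.0354444 kg/s = 374.953 s
Convert to metres: D = 0.0351 m, h = 0.00579 m
Allowable rise: ΔT_a = T_lim − T_in = 220.2 − 194.9 = 25.3 K
γ̇_max² = ΔT_a·ρ·cp/(η·t_res) = 25.3·1267·1651/(1535·374.953) = 91.9515 s⁻²
Take the square root: γ̇_max = √(91.9515) = 9.58914 s⁻¹
N_max = γ̇_max h / (πD) = 9.58914·0.00579/(π·0.0351) = 0.503502 rev/s → ×60 = 30.2101 rpm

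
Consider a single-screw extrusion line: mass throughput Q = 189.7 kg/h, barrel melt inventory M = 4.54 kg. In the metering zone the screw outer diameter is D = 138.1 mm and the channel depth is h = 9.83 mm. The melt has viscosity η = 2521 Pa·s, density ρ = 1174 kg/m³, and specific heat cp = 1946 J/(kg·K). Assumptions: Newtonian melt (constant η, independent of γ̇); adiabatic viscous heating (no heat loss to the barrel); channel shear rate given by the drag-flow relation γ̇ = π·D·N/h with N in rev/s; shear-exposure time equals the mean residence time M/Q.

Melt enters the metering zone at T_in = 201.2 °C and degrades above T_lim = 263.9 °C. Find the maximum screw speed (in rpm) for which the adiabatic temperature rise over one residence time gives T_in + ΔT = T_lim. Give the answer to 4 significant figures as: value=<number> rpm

Convert throughput: Q = 189.7 kg/h = 189.7/3600 = 0.0526944 kg/s
t_res = M / Q_s = 4.54 ÷ 0.0526944 = 86.1571 s
D = 138.1 mm = 0.1381 m;  h = 9.83 mm = 0.00983 m
Allowable rise: ΔT_a = T_lim − T_in = 263.9 − 201.2 = 62.7 K
Invert ΔT = ηγ̇²t_res/(ρcp) for γ̇: γ̇_max² = ΔT_a ρ cp / (η t_res) = 62.7·1174·1946 / (2521·86.1571) = 659.5 s⁻²
γ̇_max = √659.5 = 25.6807 s⁻¹
Solve γ̇ = πDN/h for N: N_max = γ̇_max·h/(π·D) = 25.6807 × 0.00983 / (π × 0.1381) = 0.581858 rev/s = 34.9115 rpm

value=34.91 rpm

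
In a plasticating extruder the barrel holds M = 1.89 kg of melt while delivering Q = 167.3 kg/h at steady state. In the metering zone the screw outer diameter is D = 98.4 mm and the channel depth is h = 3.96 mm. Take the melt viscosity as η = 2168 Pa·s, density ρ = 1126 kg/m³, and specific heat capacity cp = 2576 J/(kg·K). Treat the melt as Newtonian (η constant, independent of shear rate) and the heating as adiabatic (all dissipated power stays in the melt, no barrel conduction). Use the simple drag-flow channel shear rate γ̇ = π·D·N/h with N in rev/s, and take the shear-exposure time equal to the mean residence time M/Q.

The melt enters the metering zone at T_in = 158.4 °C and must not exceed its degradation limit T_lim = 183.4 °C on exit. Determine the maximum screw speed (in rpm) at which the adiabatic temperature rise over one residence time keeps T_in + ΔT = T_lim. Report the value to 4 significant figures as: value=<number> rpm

value=22.04 rpm

Throughput in SI: Q_s = 167.3 kg/h ÷ 3600 s/h = 0.0464722 kg/s
t_res = M / Q_s = 1.89 ÷ 0.0464722 = 40.6695 s
Geometry in SI: D = 98.4 mm → 0.0984 m, h = 3.96 mm → 0.00396 m
ΔT_a = T_lim − T_in = 183.4 − 158.4 = 25 K
γ̇_max² = ΔT_a·ρ·cp / (η·t_res) = [25 × 1126 × 2576] / [2168 × 40.6695] = 822.426 s⁻²
γ̇_max = sqrt(822.426) = 28.678 s⁻¹
Solve γ̇ = πDN/h for N: N_max = γ̇_max·h/(π·D) = 28.678 × 0.00396 / (π × 0.0984) = 0.367366 rev/s = 22.0419 rpm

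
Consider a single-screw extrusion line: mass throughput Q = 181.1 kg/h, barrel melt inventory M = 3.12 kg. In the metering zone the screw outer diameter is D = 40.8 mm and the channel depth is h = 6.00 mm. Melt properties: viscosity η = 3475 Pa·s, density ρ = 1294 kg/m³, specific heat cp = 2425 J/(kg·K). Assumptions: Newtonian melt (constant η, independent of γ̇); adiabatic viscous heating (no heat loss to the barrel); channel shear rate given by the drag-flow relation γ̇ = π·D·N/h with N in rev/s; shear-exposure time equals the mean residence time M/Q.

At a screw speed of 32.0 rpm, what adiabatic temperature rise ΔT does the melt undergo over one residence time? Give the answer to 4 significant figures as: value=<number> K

Q_s = Q / 3600 = 181.1 / 3600 = 0.0503056 kg/s
Mean residence time: t_res = M/Q_s = 3.12 kg / 0.0503056 kg/s = 62.021 s
Geometry in metres: D = 40.8 mm → 0.0408 m, h = 6.00 mm → 0.006 m; screw speed N = 32.0 rpm = 0.533333 rev/s
γ̇ = π·D·N / h = π · 0.0408 · 0.533333 / 0.006 = 11.3935 s⁻¹
ΔT = η·γ̇²·t_res / (ρ·cp) = 3475 · (11.3935)² · 62.021 / (1294 · 2425) = 8.91584 K

value=8.916 K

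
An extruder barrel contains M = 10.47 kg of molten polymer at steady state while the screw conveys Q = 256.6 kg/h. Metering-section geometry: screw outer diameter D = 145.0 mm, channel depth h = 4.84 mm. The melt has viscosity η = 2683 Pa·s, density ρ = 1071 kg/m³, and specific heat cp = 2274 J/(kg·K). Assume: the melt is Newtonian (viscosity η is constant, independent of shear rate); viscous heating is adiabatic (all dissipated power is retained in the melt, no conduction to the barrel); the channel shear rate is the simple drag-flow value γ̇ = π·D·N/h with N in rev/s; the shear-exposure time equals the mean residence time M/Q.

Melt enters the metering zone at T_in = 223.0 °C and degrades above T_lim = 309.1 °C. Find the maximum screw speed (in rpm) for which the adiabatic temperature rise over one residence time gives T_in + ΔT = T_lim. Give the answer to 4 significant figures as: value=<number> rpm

value=14.70 rpm

Q_s = Q / 3600 = 256.6 / 3600 = 0.0712778 kg/s
t_res = M / Q_s = 10.47 / 0.0712778 = 146.89 s
Geometry in SI: D = 145.0 mm → 0.145 m, h = 4.84 mm → 0.00484 m
ΔT_a = T_lim − T_in = 309.1 °C − 223.0 °C = 86.1 K
γ̇_max² = ΔT_a·ρ·cp/(η·t_res) = 86.1·1071·2274/(2683·146.89) = 532.071 s⁻²
γ̇_max = √532.071 = 23.0667 s⁻¹
N_max = γ̇_max·h / (π·D) = 23.0667 · 0.00484 / (π · 0.145) = 0.245083 rev/s = 14.705 rpm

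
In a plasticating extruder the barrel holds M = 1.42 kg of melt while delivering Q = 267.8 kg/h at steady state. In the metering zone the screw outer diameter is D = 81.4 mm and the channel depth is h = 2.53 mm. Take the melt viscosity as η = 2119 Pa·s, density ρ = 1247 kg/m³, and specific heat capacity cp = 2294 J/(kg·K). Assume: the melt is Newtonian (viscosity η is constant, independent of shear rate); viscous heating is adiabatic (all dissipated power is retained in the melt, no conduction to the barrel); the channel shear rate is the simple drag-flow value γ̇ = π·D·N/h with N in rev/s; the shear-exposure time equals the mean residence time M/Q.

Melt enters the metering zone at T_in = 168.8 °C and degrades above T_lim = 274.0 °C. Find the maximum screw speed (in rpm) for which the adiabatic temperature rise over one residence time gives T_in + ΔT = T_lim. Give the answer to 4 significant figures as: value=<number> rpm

Throughput in SI: Q_s = 267.8 kg/h ÷ 3600 s/h = 0.0743889 kg/s
Mean residence time: t_res = M/Q_s = 1.42 kg / 0.0743889 kg/s = 19.0889 s
Convert to metres: D = 0.0814 m, h = 0.00253 m
ΔT_a = T_lim − T_in = 274.0 − 168.8 = 105.2 K
Invert ΔT = ηγ̇²t_res/(ρcp) for γ̇: γ̇_max² = ΔT_a ρ cp / (η t_res) = 105.2·1247·2294 / (2119·19.0889) = 7439.85 s⁻²
γ̇_max = √7439.85 = 86.2546 s⁻¹
N_max = γ̇_max h / (πD) = 86.2546·0.00253/(π·0.0814) = 0.853352 rev/s → ×60 = 51.2011 rpm

value=51.20 rpm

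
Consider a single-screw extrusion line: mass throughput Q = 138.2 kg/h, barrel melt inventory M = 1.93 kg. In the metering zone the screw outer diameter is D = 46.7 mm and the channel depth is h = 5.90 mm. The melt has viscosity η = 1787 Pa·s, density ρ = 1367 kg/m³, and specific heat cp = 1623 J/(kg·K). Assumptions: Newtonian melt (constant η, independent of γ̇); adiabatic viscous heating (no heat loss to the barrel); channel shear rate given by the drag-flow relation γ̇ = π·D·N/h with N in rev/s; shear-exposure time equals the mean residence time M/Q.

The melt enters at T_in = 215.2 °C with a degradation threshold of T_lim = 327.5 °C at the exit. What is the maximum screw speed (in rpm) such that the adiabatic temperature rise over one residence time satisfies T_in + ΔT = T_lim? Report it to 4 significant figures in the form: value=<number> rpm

value=127.1 rpm

Q_s = Q / 3600 = 138.2 / 3600 = 0.0383889 kg/s
t_res = M / Q_s = 1.93 / 0.0383889 = 50.275 s
D = 46.7 mm = 0.0467 m;  h = 5.90 mm = 0.0059 m
ΔT_a = T_lim − T_in = 327.5 °C − 215.2 °C = 112.3 K
γ̇_max² = ΔT_a·ρ·cp/(η·t_res) = 112.3·1367·1623/(1787·50.275) = 2773.26 s⁻²
Take the square root: γ̇_max = √(2773.26) = 52.6617 s⁻¹
N_max = γ̇_max·h / (π·D) = 52.6617 · 0.0059 / (π · 0.0467) = 2.11778 rev/s = 127.067 rpm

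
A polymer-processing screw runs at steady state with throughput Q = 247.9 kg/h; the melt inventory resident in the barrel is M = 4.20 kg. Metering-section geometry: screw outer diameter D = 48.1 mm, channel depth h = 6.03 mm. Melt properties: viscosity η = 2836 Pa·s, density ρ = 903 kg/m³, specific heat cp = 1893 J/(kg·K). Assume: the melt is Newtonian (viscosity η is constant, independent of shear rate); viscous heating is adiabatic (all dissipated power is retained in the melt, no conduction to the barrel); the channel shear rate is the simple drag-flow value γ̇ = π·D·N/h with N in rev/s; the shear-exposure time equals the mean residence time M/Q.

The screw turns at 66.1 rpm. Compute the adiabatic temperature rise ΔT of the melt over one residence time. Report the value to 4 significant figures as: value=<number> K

Throughput in SI: Q_s = 247.9 kg/h ÷ 3600 s/h = 0.0688611 kg/s
Mean residence time: t_res = M/Q_s = 4.20 kg / 0.0688611 kg/s = 60.9923 s
D = 48.1 mm = 0.0481 m;  h = 6.03 mm = 0.00603 m;  N = 66.1 rpm / 60 = 1.10167 rev/s
Shear rate: γ̇ = πDN/h = π·0.0481·1.10167/0.00603 = 27.6075 s⁻¹
ΔT = η·γ̇²·t_res/(ρ·cp) = [2836 × 27.6075² × 60.9923] / [903 × 1893] = 77.1256 K

value=77.13 K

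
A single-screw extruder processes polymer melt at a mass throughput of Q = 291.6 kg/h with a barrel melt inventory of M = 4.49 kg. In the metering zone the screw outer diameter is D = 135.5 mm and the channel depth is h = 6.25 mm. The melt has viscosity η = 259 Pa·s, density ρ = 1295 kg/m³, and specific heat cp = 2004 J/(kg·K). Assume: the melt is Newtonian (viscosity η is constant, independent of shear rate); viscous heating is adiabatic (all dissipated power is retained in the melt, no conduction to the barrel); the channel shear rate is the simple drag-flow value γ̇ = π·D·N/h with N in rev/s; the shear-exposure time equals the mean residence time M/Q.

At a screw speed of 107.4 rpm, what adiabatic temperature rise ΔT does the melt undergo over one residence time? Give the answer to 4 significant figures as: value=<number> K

value=82.23 K

Q_s = Q / 3600 = 291.6 / 3600 = 0.081 kg/s
Mean residence time: t_res = M/Q_s = 4.49 kg / 0.081 kg/s = 55.4321 s
Geometry in metres: D = 135.5 mm → 0.1355 m, h = 6.25 mm → 0.00625 m; screw speed N = 107.4 rpm = 1.79 rev/s
γ̇ = π D N / h = (π)(0.1355)(1.79) / 0.00625 = 121.916 s⁻¹
Adiabatic rise: ΔT = η γ̇² t_res / (ρ cp) = 259·(121.916)²·55.4321 / (1295·2004) = 82.2277 K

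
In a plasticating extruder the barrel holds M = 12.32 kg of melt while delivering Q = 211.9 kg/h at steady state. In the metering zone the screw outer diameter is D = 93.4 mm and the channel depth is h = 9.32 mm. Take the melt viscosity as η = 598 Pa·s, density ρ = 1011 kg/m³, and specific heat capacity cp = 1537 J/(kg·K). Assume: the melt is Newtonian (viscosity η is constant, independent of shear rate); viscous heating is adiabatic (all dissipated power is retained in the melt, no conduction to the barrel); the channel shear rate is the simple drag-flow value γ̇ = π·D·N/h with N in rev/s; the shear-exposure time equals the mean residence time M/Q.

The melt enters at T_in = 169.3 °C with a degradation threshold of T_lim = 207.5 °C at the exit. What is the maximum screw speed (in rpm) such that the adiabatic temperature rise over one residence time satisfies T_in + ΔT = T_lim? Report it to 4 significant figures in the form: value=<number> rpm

Q_s = Q / 3600 = 211.9 / 3600 = 0.0588611 kg/s
t_res = M / Q_s = 12.32 ÷ 0.0588611 = 209.306 s
Geometry in SI: D = 93.4 mm → 0.0934 m, h = 9.32 mm → 0.00932 m
ΔT_a = T_lim − T_in = 207.5 − 169.3 = 38.2 K
Invert ΔT = ηγ̇²t_res/(ρcp) for γ̇: γ̇_max² = ΔT_a ρ cp / (η t_res) = 38.2·1011·1537 / (598·209.306) = 474.247 s⁻²
γ̇_max = sqrt(474.247) = 21.7772 s⁻¹
Solve γ̇ = πDN/h for N: N_max = γ̇_max·h/(π·D) = 21.7772 × 0.00932 / (π × 0.0934) = 0.691706 rev/s = 41.5024 rpm

value=41.50 rpm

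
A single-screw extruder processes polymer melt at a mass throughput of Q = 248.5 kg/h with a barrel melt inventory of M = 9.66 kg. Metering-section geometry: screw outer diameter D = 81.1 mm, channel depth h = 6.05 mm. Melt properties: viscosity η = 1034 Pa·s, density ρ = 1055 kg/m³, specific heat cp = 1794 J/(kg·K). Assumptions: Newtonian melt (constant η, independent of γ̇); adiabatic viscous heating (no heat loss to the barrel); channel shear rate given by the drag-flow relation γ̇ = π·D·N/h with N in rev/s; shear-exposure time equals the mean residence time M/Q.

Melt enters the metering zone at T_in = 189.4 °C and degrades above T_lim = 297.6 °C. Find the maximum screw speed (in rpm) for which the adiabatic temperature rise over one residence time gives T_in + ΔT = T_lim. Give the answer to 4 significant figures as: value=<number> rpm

value=53.60 rpm

Q_s = Q / 3600 = 248.5 / 3600 = 0.0690278 kg/s
Mean residence time: t_res = M/Q_s = 9.66 kg / 0.0690278 kg/s = 139.944 s
Convert to metres: D = 0.0811 m, h = 0.00605 m
ΔT_a = T_lim − T_in = 297.6 − 189.4 = 108.2 K
Invert ΔT = ηγ̇²t_res/(ρcp) for γ̇: γ̇_max² = ΔT_a ρ cp / (η t_res) = 108.2·1055·1794 / (1034·139.944) = 1415.23 s⁻²
γ̇_max = √1415.23 = 37.6196 s⁻¹
N_max = γ̇_max h / (πD) = 37.6196·0.00605/(π·0.0811) = 0.893303 rev/s → ×60 = 53.5982 rpm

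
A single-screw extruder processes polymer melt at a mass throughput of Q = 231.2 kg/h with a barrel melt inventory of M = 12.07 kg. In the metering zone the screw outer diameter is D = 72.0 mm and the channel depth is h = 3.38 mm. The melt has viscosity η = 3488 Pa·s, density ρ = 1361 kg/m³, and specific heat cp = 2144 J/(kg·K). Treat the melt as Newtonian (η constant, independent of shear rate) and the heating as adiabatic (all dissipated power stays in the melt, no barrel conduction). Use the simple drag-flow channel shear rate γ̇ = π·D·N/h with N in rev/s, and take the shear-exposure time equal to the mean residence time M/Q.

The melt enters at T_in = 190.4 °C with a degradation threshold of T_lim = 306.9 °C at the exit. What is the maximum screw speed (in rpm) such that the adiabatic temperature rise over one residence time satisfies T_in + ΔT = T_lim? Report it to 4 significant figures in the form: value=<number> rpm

Convert throughput: Q = 231.2 kg/h = 231.2/3600 = 0.0642222 kg/s
t_res = M / Q_s = 12.07 / 0.0642222 = 187.941 s
D = 72.0 mm = 0.072 m;  h = 3.38 mm = 0.00338 m
Allowable rise: ΔT_a = T_lim − T_in = 306.9 − 190.4 = 116.5 K
γ̇_max² = ΔT_a·ρ·cp / (η·t_res) = [116.5 × 1361 × 2144] / [3488 × 187.941] = 518.574 s⁻²
γ̇_max = √518.574 = 22.7722 s⁻¹
N_max = γ̇_max h / (πD) = 22.7722·0.00338/(π·0.072) = 0.340282 rev/s → ×60 = 20.4169 rpm

value=20.42 rpm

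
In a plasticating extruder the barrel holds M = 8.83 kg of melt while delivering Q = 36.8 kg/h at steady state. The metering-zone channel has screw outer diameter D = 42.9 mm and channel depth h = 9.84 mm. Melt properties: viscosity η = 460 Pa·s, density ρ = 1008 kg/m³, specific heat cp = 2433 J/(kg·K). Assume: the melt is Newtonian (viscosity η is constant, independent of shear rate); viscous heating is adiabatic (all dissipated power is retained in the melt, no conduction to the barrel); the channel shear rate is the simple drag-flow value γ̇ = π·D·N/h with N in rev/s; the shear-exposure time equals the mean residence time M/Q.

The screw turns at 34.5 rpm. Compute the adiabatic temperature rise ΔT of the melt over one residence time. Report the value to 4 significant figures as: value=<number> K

value=10.05 K

Convert throughput: Q = 36.8 kg/h = 36.8/3600 = 0.0102222 kg/s
t_res = M / Q_s = 8.83 / 0.0102222 = 863.804 s
Geometry in metres: D = 42.9 mm → 0.0429 m, h = 9.84 mm → 0.00984 m; screw speed N = 34.5 rpm = 0.575 rev/s
γ̇ = π D N / h = (π)(0.0429)(0.575) / 0.00984 = 7.87553 s⁻¹
ΔT = η·γ̇²·t_res/(ρ·cp) = [460 × 7.87553² × 863.804] / [1008 × 2433] = 10.0492 K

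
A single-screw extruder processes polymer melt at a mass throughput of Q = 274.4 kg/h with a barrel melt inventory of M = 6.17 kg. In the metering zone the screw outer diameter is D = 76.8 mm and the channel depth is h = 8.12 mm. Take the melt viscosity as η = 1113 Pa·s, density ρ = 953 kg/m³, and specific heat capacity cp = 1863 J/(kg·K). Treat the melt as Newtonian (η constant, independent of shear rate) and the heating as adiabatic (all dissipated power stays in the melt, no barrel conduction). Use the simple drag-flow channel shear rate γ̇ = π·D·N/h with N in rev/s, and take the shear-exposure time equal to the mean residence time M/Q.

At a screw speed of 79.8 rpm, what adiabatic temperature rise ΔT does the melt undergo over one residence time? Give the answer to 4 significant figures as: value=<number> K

Throughput in SI: Q_s = 274.4 kg/h ÷ 3600 s/h = 0.0762222 kg/s
t_res = M / Q_s = 6.17 ÷ 0.0762222 = 80.9475 s
Convert to SI: D = 0.0768 m, h = 0.00812 m, N = 79.8/60 = 1.33 rev/s
γ̇ = π·D·N / h = π · 0.0768 · 1.33 / 0.00812 = 39.5191 s⁻¹
ΔT = η·γ̇²·t_res/(ρ·cp) = [1113 × 39.5191² × 80.9475] / [953 × 1863] = 79.2513 K

value=79.25 K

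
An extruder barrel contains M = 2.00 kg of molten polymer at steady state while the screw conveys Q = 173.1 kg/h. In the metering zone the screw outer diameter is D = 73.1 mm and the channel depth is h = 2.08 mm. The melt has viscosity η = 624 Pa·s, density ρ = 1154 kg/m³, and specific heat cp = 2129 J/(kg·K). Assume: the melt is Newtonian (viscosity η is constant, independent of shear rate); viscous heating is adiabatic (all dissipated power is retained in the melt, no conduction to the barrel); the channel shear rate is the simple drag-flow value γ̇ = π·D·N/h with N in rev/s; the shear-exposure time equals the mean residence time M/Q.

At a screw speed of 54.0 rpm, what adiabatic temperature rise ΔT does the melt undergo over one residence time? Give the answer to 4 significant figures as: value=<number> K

value=104.3 K

Throughput in SI: Q_s = 173.1 kg/h ÷ 3600 s/h = 0.0480833 kg/s
t_res = M / Q_s = 2.00 ÷ 0.0480833 = 41.5945 s
Geometry in metres: D = 73.1 mm → 0.0731 m, h = 2.08 mm → 0.00208 m; screw speed N = 54.0 rpm = 0.9 rev/s
γ̇ = π·D·N / h = π · 0.0731 · 0.9 / 0.00208 = 99.368 s⁻¹
ΔT = η·γ̇²·t_res/(ρ·cp) = [624 × 99.368² × 41.5945] / [1154 × 2129] = 104.311 K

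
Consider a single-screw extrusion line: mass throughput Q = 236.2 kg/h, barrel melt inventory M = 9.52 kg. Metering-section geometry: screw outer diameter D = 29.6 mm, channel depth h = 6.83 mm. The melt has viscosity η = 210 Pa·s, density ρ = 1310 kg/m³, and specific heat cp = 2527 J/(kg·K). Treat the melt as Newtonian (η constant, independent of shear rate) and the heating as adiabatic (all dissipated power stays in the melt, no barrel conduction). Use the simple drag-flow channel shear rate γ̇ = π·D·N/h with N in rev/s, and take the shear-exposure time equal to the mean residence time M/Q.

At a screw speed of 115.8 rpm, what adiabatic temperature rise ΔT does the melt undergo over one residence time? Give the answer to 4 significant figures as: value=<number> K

value=6.356 K

Q_s = Q / 3600 = 236.2 / 3600 = 0.0656111 kg/s
Mean residence time: t_res = M/Q_s = 9.52 kg / 0.0656111 kg/s = 145.097 s
Convert to SI: D = 0.0296 m, h = 0.00683 m, N = 115.8/60 = 1.93 rev/s
γ̇ = π·D·N / h = π · 0.0296 · 1.93 / 0.00683 = 26.2771 s⁻¹
ΔT = η·γ̇²·t_res / (ρ·cp) = 210 · (26.2771)² · 145.097 / (1310 · 2527) = 6.35563 K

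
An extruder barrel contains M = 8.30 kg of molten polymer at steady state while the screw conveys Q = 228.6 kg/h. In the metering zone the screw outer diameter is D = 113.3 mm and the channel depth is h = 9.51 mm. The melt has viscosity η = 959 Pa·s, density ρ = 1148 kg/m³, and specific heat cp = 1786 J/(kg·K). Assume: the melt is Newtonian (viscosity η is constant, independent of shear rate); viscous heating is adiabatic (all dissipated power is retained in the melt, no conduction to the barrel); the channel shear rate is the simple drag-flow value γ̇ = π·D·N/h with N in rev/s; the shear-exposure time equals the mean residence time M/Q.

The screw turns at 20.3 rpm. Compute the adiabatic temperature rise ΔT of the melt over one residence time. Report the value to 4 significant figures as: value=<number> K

Convert throughput: Q = 228.6 kg/h = 228.6/3600 = 0.0635 kg/s
t_res = M / Q_s = 8.30 / 0.0635 = 130.709 s
Convert to SI: D = 0.1133 m, h = 0.00951 m, N = 20.3/60 = 0.338333 rev/s
γ̇ = π D N / h = (π)(0.1133)(0.338333) / 0.00951 = 12.6632 s⁻¹
Adiabatic rise: ΔT = η γ̇² t_res / (ρ cp) = 959·(12.6632)²·130.709 / (1148·1786) = 9.80365 K

value=9.804 K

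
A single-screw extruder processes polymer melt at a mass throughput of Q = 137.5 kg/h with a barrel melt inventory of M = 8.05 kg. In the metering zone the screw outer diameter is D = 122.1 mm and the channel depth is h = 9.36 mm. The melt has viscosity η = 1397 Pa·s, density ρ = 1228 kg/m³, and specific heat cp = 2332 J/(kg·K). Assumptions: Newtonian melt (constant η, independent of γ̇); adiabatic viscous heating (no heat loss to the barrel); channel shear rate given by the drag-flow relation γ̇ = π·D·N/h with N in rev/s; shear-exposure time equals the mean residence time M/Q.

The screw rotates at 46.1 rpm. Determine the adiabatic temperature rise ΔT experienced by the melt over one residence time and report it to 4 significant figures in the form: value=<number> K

Convert throughput: Q = 137.5 kg/h = 137.5/3600 = 0.0381944 kg/s
t_res = M / Q_s = 8.05 / 0.0381944 = 210.764 s
Convert to SI: D = 0.1221 m, h = 0.00936 m, N = 46.1/60 = 0.768333 rev/s
γ̇ = π·D·N / h = π · 0.1221 · 0.768333 / 0.00936 = 31.4876 s⁻¹
ΔT = η·γ̇²·t_res / (ρ·cp) = 1397 · (31.4876)² · 210.764 / (1228 · 2332) = 101.94 K

value=101.9 K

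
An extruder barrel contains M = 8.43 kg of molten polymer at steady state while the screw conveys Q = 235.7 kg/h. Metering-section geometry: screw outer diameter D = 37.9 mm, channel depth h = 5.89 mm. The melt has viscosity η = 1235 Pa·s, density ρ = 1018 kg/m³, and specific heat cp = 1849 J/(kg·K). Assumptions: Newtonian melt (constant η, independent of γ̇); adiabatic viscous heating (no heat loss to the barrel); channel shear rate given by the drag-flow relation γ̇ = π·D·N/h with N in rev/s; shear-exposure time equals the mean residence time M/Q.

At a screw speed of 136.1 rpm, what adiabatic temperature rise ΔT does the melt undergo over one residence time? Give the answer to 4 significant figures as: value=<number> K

Q_s = Q / 3600 = 235.7 / 3600 = 0.0654722 kg/s
t_res = M / Q_s = 8.43 ÷ 0.0654722 = 128.757 s
Geometry in metres: D = 37.9 mm → 0.0379 m, h = 5.89 mm → 0.00589 m; screw speed N = 136.1 rpm = 2.26833 rev/s
γ̇ = π D N / h = (π)(0.0379)(2.26833) / 0.00589 = 45.8544 s⁻¹
ΔT = η·γ̇²·t_res / (ρ·cp) = 1235 · (45.8544)² · 128.757 / (1018 · 1849) = 177.629 K

value=177.6 K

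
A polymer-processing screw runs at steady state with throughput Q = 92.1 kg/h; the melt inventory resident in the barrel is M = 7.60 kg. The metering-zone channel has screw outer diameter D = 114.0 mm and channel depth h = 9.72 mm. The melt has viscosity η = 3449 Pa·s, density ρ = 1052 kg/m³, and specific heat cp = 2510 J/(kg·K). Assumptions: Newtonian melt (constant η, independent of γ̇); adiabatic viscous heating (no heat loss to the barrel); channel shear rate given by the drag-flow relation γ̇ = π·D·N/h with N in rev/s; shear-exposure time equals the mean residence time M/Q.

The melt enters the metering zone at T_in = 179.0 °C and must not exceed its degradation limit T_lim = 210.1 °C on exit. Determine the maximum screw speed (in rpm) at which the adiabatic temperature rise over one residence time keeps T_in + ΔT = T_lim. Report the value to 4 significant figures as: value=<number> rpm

value=14.58 rpm

Convert throughput: Q = 92.1 kg/h = 92.1/3600 = 0.0255833 kg/s
t_res = M / Q_s = 7.60 ÷ 0.0255833 = 297.068 s
Convert to metres: D = 0.114 m, h = 0.00972 m
Allowable rise: ΔT_a = T_lim − T_in = 210.1 − 179.0 = 31.1 K
γ̇_max² = ΔT_a·ρ·cp/(η·t_res) = 31.1·1052·2510/(3449·297.068) = 80.1494 s⁻²
Take the square root: γ̇_max = √(80.1494) = 8.95262 s⁻¹
N_max = γ̇_max·h / (π·D) = 8.95262 · 0.00972 / (π · 0.114) = 0.242975 rev/s = 14.5785 rpm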